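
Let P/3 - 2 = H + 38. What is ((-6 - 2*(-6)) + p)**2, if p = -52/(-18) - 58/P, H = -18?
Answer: 628849/9801 ≈ 64.162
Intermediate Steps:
P = 66 (P = 6 + 3*(-18 + 38) = 6 + 3*20 = 6 + 60 = 66)
p = 199/99 (p = -52/(-18) - 58/66 = -52*(-1/18) - 58*1/66 = 26/9 - 29/33 = 199/99 ≈ 2.0101)
((-6 - 2*(-6)) + p)**2 = ((-6 - 2*(-6)) + 199/99)**2 = ((-6 + 12) + 199/99)**2 = (6 + 199/99)**2 = (793/99)**2 = 628849/9801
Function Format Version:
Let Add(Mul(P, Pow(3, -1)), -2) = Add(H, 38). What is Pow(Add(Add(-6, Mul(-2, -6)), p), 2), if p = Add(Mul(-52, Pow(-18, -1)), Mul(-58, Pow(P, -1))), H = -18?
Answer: Rational(628849, 9801) ≈ 64.162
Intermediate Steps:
P = 66 (P = Add(6, Mul(3, Add(-18, 38))) = Add(6, Mul(3, 20)) = Add(6, 60) = 66)
p = Rational(199, 99) (p = Add(Mul(-52, Pow(-18, -1)), Mul(-58, Pow(66, -1))) = Add(Mul(-52, Rational(-1, 18)), Mul(-58, Rational(1, 66))) = Add(Rational(26, 9), Rational(-29, 33)) = Rational(199, 99) ≈ 2.0101)
Pow(Add(Add(-6, Mul(-2, -6)), p), 2) = Pow(Add(Add(-6, Mul(-2, -6)), Rational(199, 99)), 2) = Pow(Add(Add(-6, 12), Rational(199, 99)), 2) = Pow(Add(6, Rational(199, 99)), 2) = Pow(Rational(793, 99), 2) = Rational(628849, 9801)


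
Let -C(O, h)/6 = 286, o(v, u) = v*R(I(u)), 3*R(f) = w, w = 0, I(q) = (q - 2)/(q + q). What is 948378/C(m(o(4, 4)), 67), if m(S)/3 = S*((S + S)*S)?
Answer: -158063/286 ≈ -552.67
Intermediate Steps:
I(q) = (-2 + q)/(2*q) (I(q) = (-2 + q)/((2*q)) = (-2 + q)*(1/(2*q)) = (-2 + q)/(2*q))
R(f) = 0 (R(f) = (1/3)*0 = 0)
o(v, u) = 0 (o(v, u) = v*0 = 0)
m(S) = 6*S**3 (m(S) = 3*(S*((S + S)*S)) = 3*(S*((2*S)*S)) = 3*(S*(2*S**2)) = 3*(2*S**3) = 6*S**3)
C(O, h) = -1716 (C(O, h) = -6*286 = -1716)
948378/C(m(o(4, 4)), 67) = 948378/(-1716) = 948378*(-1/1716) = -158063/286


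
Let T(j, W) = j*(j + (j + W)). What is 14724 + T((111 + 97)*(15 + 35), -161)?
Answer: 214660324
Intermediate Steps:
T(j, W) = j*(W + 2*j) (T(j, W) = j*(j + (W + j)) = j*(W + 2*j))
14724 + T((111 + 97)*(15 + 35), -161) = 14724 + ((111 + 97)*(15 + 35))*(-161 + 2*((111 + 97)*(15 + 35))) = 14724 + (208*50)*(-161 + 2*(208*50)) = 14724 + 10400*(-161 + 2*10400) = 14724 + 10400*(-161 + 20800) = 14724 + 10400*20639 = 14724 + 214645600 = 214660324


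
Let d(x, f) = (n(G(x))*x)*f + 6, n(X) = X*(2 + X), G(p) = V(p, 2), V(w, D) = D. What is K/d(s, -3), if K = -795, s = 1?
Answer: 265/6 ≈ 44.167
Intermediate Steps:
G(p) = 2
d(x, f) = 6 + 8*f*x (d(x, f) = ((2*(2 + 2))*x)*f + 6 = ((2*4)*x)*f + 6 = (8*x)*f + 6 = 8*f*x + 6 = 6 + 8*f*x)
K/d(s, -3) = -795/(6 + 8*(-3)*1) = -795/(6 - 24) = -795/(-18) = -795*(-1/18) = 265/6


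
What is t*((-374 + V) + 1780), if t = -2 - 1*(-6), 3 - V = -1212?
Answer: 10484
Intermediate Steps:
V = 1215 (V = 3 - 1*(-1212) = 3 + 1212 = 1215)
t = 4 (t = -2 + 6 = 4)
t*((-374 + V) + 1780) = 4*((-374 + 1215) + 1780) = 4*(841 + 1780) = 4*2621 = 10484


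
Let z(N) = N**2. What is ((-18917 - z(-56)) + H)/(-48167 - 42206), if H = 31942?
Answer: -9889/90373 ≈ -0.10942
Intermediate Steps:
((-18917 - z(-56)) + H)/(-48167 - 42206) = ((-18917 - 1*(-56)**2) + 31942)/(-48167 - 42206) = ((-18917 - 1*3136) + 31942)/(-90373) = ((-18917 - 3136) + 31942)*(-1/90373) = (-22053 + 31942)*(-1/90373) = 9889*(-1/90373) = -9889/90373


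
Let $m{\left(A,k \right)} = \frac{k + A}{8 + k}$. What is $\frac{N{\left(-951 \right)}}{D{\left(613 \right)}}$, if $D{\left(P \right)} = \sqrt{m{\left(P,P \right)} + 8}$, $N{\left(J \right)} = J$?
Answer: $- \frac{2853 \sqrt{427386}}{6194} \approx -301.12$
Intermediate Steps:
$m{\left(A,k \right)} = \frac{A + k}{8 + k}$
$D{\left(P \right)} = \sqrt{8 + \frac{2 P}{8 + P}}$ ($D{\left(P \right)} = \sqrt{\frac{P + P}{8 + P} + 8} = \sqrt{\frac{2 P}{8 + P} + 8} = \sqrt{8 + \frac{2 P}{8 + P}}$)
$\frac{N{\left(-951 \right)}}{D{\left(613 \right)}} = - \frac{951}{\sqrt{2} \sqrt{\frac{32 + 5 \cdot 613}{8 + 613}}} = - \frac{951}{\sqrt{2} \sqrt{\frac{32 + 3065}{621}}} = - \frac{951}{\sqrt{2} \sqrt{\frac{1}{621} \cdot 3097}} = - \frac{951}{\sqrt{2} \sqrt{\frac{3097}{621}}} = - \frac{951}{\sqrt{2} \frac{\sqrt{213693}}{207}} = - \frac{951}{\frac{1}{207} \sqrt{427386}} = - 951 \frac{3 \sqrt{427386}}{6194} = - \frac{2853 \sqrt{427386}}{6194}$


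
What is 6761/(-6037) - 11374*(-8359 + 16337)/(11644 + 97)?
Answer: -547887458465/70880417 ≈ -7729.7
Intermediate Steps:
6761/(-6037) - 11374*(-8359 + 16337)/(11644 + 97) = 6761*(-1/6037) - 11374/(11741/7978) = -6761/6037 - 11374/(11741*(1/7978)) = -6761/6037 - 11374/11741/7978 = -6761/6037 - 11374*7978/11741 = -6761/6037 - 90741772/11741 = -547887458465/70880417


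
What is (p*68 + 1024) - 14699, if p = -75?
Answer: -18775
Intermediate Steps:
(p*68 + 1024) - 14699 = (-75*68 + 1024) - 14699 = (-5100 + 1024) - 14699 = -4076 - 14699 = -18775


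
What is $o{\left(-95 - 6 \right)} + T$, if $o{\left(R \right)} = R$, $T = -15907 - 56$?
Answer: $-16064$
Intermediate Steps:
$T = -15963$
$o{\left(-95 - 6 \right)} + T = \left(-95 - 6\right) - 15963 = -101 - 15963 = -16064$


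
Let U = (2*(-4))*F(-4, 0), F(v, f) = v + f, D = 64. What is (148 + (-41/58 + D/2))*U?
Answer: 166384/29 ≈ 5737.4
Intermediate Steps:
F(v, f) = f + v
U = 32 (U = (2*(-4))*(0 - 4) = -8*(-4) = 32)
(148 + (-41/58 + D/2))*U = (148 + (-41/58 + 64/2))*32 = (148 + (-41*1/58 + 64*(½)))*32 = (148 + (-41/58 + 32))*32 = (148 + 1815/58)*32 = (10399/58)*32 = 166384/29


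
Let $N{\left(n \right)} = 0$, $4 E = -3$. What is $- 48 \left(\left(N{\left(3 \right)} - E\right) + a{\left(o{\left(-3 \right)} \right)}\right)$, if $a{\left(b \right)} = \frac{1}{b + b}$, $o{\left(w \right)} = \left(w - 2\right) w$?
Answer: $- \frac{188}{5} \approx -37.6$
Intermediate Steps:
$E = - \frac{3}{4}$ ($E = \frac{1}{4} \left(-3\right) = - \frac{3}{4} \approx -0.75$)
$o{\left(w \right)} = w \left(-2 + w\right)$ ($o{\left(w \right)} = \left(-2 + w\right) w = w \left(-2 + w\right)$)
$a{\left(b \right)} = \frac{1}{2 b}$
$- 48 \left(\left(N{\left(3 \right)} - E\right) + a{\left(o{\left(-3 \right)} \right)}\right) = - 48 \left(\left(0 - - \frac{3}{4}\right) + \frac{1}{2 \left(- 3 \left(-2 - 3\right)\right)}\right) = - 48 \left(\left(0 + \frac{3}{4}\right) + \frac{1}{2 \left(\left(-3\right) \left(-5\right)\right)}\right) = - 48 \left(\frac{3}{4} + \frac{1}{2 \cdot 15}\right) = - 48 \left(\frac{3}{4} + \frac{1}{2} \cdot \frac{1}{15}\right) = - 48 \left(\frac{3}{4} + \frac{1}{30}\right) = \left(-48\right) \frac{47}{60} = - \frac{188}{5}$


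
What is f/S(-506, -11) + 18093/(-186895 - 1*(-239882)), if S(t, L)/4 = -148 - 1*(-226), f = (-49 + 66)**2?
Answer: 20958259/16531944 ≈ 1.2677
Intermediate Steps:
f = 289 (f = 17**2 = 289)
S(t, L) = 312 (S(t, L) = 4*(-148 - 1*(-226)) = 4*(-148 + 226) = 4*78 = 312)
f/S(-506, -11) + 18093/(-186895 - 1*(-239882)) = 289/312 + 18093/(-186895 - 1*(-239882)) = 289*(1/312) + 18093/(-186895 + 239882) = 289/312 + 18093/52987 = 20958259/16531944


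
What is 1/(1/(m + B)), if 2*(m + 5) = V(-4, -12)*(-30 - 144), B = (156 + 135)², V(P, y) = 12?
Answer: 83632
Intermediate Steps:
B = 84681 (B = 291² = 84681)
m = -1049 (m = -5 + (12*(-30 - 144))/2 = -5 + (12*(-174))/2 = -5 + (½)*(-2088) = -5 - 1044 = -1049)
1/(1/(m + B)) = 1/(1/(-1049 + 84681)) = 1/(1/83632) = 83632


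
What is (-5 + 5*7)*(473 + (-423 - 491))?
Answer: -13230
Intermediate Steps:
(-5 + 5*7)*(473 + (-423 - 491)) = (-5 + 35)*(473 - 914) = 30*(-441) = -13230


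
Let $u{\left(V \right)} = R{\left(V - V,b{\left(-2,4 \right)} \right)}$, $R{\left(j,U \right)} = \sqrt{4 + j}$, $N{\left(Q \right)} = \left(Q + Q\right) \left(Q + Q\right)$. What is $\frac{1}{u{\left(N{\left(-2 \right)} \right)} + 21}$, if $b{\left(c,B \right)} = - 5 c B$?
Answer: $\frac{1}{23} \approx 0.043478$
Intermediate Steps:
$b{\left(c,B \right)} = - 5 B c$
$N{\left(Q \right)} = 4 Q^{2}$ ($N{\left(Q \right)} = 2 Q 2 Q = 4 Q^{2}$)
$u{\left(V \right)} = 2$ ($u{\left(V \right)} = \sqrt{4 + \left(V - V\right)} = \sqrt{4 + 0} = \sqrt{4} = 2$)
$\frac{1}{u{\left(N{\left(-2 \right)} \right)} + 21} = \frac{1}{2 + 21} = \frac{1}{23}$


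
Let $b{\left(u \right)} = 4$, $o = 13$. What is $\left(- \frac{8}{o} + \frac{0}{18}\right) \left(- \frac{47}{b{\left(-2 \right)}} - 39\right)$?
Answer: $\frac{406}{13} \approx 31.231$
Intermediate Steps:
$\left(- \frac{8}{o} + \frac{0}{18}\right) \left(- \frac{47}{b{\left(-2 \right)}} - 39\right) = \left(- \frac{8}{13} + \frac{0}{18}\right) \left(- \frac{47}{4} - 39\right) = \left(\left(-8\right) \frac{1}{13} + 0 \cdot \frac{1}{18}\right) \left(\left(-47\right) \frac{1}{4} - 39\right) = \left(- \frac{8}{13} + 0\right) \left(- \frac{47}{4} - 39\right) = \left(- \frac{8}{13}\right) \left(- \frac{203}{4}\right) = \frac{406}{13}$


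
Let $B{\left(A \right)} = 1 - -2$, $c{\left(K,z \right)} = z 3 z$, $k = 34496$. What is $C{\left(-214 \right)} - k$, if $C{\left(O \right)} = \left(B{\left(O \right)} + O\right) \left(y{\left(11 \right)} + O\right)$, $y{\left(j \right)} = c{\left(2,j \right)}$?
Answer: $-65935$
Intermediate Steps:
$c{\left(K,z \right)} = 3 z^{2}$ ($c{\left(K,z \right)} = 3 z z = 3 z^{2}$)
$B{\left(A \right)} = 3$ ($B{\left(A \right)} = 1 + 2 = 3$)
$y{\left(j \right)} = 3 j^{2}$
$C{\left(O \right)} = \left(3 + O\right) \left(363 + O\right)$ ($C{\left(O \right)} = \left(3 + O\right) \left(3 \cdot 11^{2} + O\right) = \left(3 + O\right) \left(3 \cdot 121 + O\right) = \left(3 + O\right) \left(363 + O\right)$)
$C{\left(-214 \right)} - k = \left(1089 + \left(-214\right)^{2} + 366 \left(-214\right)\right) - 34496 = \left(1089 + 45796 - 78324\right) - 34496 = -31439 - 34496 = -65935$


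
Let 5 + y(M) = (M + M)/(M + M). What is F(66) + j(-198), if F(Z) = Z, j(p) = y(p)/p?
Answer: 6536/99 ≈ 66.020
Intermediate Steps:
y(M) = -4 (y(M) = -5 + (M + M)/(M + M) = -5 + (2*M)/((2*M)) = -5 + (2*M)*(1/(2*M)) = -5 + 1 = -4)
j(p) = -4/p
F(66) + j(-198) = 66 - 4/(-198) = 66 - 4*(-1/198) = 66 + 2/99 = 6536/99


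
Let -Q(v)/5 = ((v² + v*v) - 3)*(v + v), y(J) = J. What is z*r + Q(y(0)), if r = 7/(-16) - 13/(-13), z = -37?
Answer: -333/16 ≈ -20.813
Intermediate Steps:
Q(v) = -10*v*(-3 + 2*v²) (Q(v) = -5*((v² + v*v) - 3)*(v + v) = -5*((v² + v²) - 3)*2*v = -5*(2*v² - 3)*2*v = -5*(-3 + 2*v²)*2*v = -10*v*(-3 + 2*v²))
r = 9/16 (r = 7*(-1/16) - 13*(-1/13) = -7/16 + 1 = 9/16 ≈ 0.56250)
z*r + Q(y(0)) = -37*9/16 + (-20*0³ + 30*0) = -333/16 + (-20*0 + 0) = -333/16 + (0 + 0) = -333/16 + 0 = -333/16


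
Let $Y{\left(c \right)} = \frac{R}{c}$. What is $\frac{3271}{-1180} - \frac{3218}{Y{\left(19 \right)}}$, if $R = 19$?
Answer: $- \frac{3800511}{1180} \approx -3220.8$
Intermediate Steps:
$Y{\left(c \right)} = \frac{19}{c}$
$\frac{3271}{-1180} - \frac{3218}{Y{\left(19 \right)}} = \frac{3271}{-1180} - \frac{3218}{19 \cdot \frac{1}{19}} = 3271 \left(- \frac{1}{1180}\right) - \frac{3218}{19 \cdot \frac{1}{19}} = - \frac{3271}{1180} - \frac{3218}{1} = - \frac{3271}{1180} - 3218 = - \frac{3800511}{1180}$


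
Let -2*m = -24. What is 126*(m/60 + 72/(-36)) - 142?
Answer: -1844/5 ≈ -368.80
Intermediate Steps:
m = 12 (m = -½*(-24) = 12)
126*(m/60 + 72/(-36)) - 142 = 126*(12/60 + 72/(-36)) - 142 = 126*(12*(1/60) + 72*(-1/36)) - 142 = 126*(⅕ - 2) - 142 = 126*(-9/5) - 142 = -1134/5 - 142 = -1844/5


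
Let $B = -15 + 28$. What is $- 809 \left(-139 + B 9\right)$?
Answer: $17798$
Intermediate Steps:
$B = 13$
$- 809 \left(-139 + B 9\right) = - 809 \left(-139 + 13 \cdot 9\right) = - 809 \left(-139 + 117\right) = \left(-809\right) \left(-22\right) = 17798$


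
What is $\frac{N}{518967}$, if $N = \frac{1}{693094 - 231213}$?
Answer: $\frac{1}{239700996927} \approx 4.1719 \cdot 10^{-12}$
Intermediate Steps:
$N = \frac{1}{461881} \approx 2.1651 \cdot 10^{-6}$
$\frac{N}{518967} = \frac{1}{461881 \cdot 518967} = \frac{1}{461881} \cdot \frac{1}{518967} = \frac{1}{239700996927}$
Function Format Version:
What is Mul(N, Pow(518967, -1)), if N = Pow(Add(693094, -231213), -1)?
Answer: Rational(1, 239700996927) ≈ 4.1719e-12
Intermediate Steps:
N = Rational(1, 461881) (N = Pow(461881, -1) = Rational(1, 461881) ≈ 2.1651e-6)
Mul(N, Pow(518967, -1)) = Mul(Rational(1, 461881), Pow(518967, -1)) = Mul(Rational(1, 461881), Rational(1, 518967)) = Rational(1, 239700996927)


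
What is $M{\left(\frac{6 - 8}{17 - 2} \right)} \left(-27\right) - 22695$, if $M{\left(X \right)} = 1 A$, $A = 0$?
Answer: $-22695$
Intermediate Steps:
$M{\left(X \right)} = 0$ ($M{\left(X \right)} = 1 \cdot 0 = 0$)
$M{\left(\frac{6 - 8}{17 - 2} \right)} \left(-27\right) - 22695 = 0 \left(-27\right) - 22695 = 0 - 22695 = -22695$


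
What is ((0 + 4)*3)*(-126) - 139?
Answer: -1651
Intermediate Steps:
((0 + 4)*3)*(-126) - 139 = (4*3)*(-126) - 139 = 12*(-126) - 139 = -1512 - 139 = -1651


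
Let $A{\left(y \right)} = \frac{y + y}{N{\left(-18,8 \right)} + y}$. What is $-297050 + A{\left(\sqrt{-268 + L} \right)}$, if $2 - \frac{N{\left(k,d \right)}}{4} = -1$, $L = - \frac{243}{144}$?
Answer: $\frac{24 \left(- 12377 \sqrt{4315} + 594100 i\right)}{\sqrt{4315} - 48 i} \approx -2.9705 \cdot 10^{5} + 0.95276 i$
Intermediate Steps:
$L = - \frac{27}{16}$ ($L = \left(-243\right) \frac{1}{144} = - \frac{27}{16} \approx -1.6875$)
$N{\left(k,d \right)} = 12$ ($N{\left(k,d \right)} = 8 - -4 = 8 + 4 = 12$)
$A{\left(y \right)} = \frac{2 y}{12 + y}$ ($A{\left(y \right)} = \frac{y + y}{12 + y} = \frac{2 y}{12 + y}$)
$-297050 + A{\left(\sqrt{-268 + L} \right)} = -297050 + \frac{2 \sqrt{-268 - \frac{27}{16}}}{12 + \sqrt{-268 - \frac{27}{16}}} = -297050 + \frac{2 \sqrt{- \frac{4315}{16}}}{12 + \sqrt{- \frac{4315}{16}}} = -297050 + \frac{2 \frac{i \sqrt{4315}}{4}}{12 + \frac{i \sqrt{4315}}{4}} = -297050 + \frac{i \sqrt{4315}}{2 \left(12 + \frac{i \sqrt{4315}}{4}\right)}$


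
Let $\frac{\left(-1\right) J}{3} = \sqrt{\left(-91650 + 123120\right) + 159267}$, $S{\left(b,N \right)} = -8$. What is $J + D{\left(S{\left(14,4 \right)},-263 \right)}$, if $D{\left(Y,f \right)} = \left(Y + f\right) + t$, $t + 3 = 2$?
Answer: $-272 - 9 \sqrt{21193} \approx -1582.2$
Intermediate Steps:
$t = -1$ ($t = -3 + 2 = -1$)
$D{\left(Y,f \right)} = -1 + Y + f$ ($D{\left(Y,f \right)} = \left(Y + f\right) - 1 = -1 + Y + f$)
$J = - 9 \sqrt{21193}$ ($J = - 3 \sqrt{\left(-91650 + 123120\right) + 159267} = - 3 \sqrt{31470 + 159267} = - 3 \sqrt{190737} = - 3 \cdot 3 \sqrt{21193} = - 9 \sqrt{21193} \approx -1310.2$)
$J + D{\left(S{\left(14,4 \right)},-263 \right)} = - 9 \sqrt{21193} - 272 = -272 - 9 \sqrt{21193}$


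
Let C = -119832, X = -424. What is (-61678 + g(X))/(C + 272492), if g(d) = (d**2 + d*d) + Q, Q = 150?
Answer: 74506/38165 ≈ 1.9522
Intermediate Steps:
g(d) = 150 + 2*d**2 (g(d) = (d**2 + d*d) + 150 = (d**2 + d**2) + 150 = 2*d**2 + 150 = 150 + 2*d**2)
(-61678 + g(X))/(C + 272492) = (-61678 + (150 + 2*(-424)**2))/(-119832 + 272492) = (-61678 + (150 + 2*179776))/152660 = (-61678 + (150 + 359552))*(1/152660) = (-61678 + 359702)*(1/152660) = 298024*(1/152660) = 74506/38165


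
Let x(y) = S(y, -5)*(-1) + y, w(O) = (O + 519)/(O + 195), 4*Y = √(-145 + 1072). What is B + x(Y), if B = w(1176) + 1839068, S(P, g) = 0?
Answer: 840454641/457 + 3*√103/4 ≈ 1.8391e+6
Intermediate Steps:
Y = 3*√103/4 (Y = √(-145 + 1072)/4 = √927/4 = (3*√103)/4 = 3*√103/4 ≈ 7.6117)
w(O) = (519 + O)/(195 + O)
B = 840454641/457 (B = (519 + 1176)/(195 + 1176) + 1839068 = 1695/1371 + 1839068 = (1/1371)*1695 + 1839068 = 565/457 + 1839068 = 840454641/457 ≈ 1.8391e+6)
x(y) = y (x(y) = 0*(-1) + y = 0 + y = y)
B + x(Y) = 840454641/457 + 3*√103/4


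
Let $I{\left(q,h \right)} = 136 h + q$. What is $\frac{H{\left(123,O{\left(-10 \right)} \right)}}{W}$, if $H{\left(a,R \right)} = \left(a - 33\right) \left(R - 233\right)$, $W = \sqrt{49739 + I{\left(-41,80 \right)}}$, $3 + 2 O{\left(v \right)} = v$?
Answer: $- \frac{21555 \sqrt{60578}}{60578} \approx -87.577$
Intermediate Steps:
$O{\left(v \right)} = - \frac{3}{2} + \frac{v}{2}$
$I{\left(q,h \right)} = q + 136 h$
$W = \sqrt{60578}$ ($W = \sqrt{49739 + \left(-41 + 136 \cdot 80\right)} = \sqrt{49739 + \left(-41 + 10880\right)} = \sqrt{49739 + 10839} = \sqrt{60578} \approx 246.13$)
$H{\left(a,R \right)} = \left(-233 + R\right) \left(-33 + a\right)$ ($H{\left(a,R \right)} = \left(-33 + a\right) \left(-233 + R\right) = \left(-233 + R\right) \left(-33 + a\right)$)
$\frac{H{\left(123,O{\left(-10 \right)} \right)}}{W} = \frac{7689 - 28659 - 33 \left(- \frac{3}{2} + \frac{1}{2} \left(-10\right)\right) + \left(- \frac{3}{2} + \frac{1}{2} \left(-10\right)\right) 123}{\sqrt{60578}} = \left(7689 - 28659 - 33 \left(- \frac{3}{2} - 5\right) + \left(- \frac{3}{2} - 5\right) 123\right) \frac{\sqrt{60578}}{60578} = \left(7689 - 28659 - - \frac{429}{2} - \frac{1599}{2}\right) \frac{\sqrt{60578}}{60578} = \left(7689 - 28659 + \frac{429}{2} - \frac{1599}{2}\right) \frac{\sqrt{60578}}{60578} = - 21555 \frac{\sqrt{60578}}{60578} = - \frac{21555 \sqrt{60578}}{60578}$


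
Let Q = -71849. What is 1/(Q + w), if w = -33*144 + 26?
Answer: -1/76575 ≈ -1.3059e-5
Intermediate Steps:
w = -4726 (w = -4752 + 26 = -4726)
1/(Q + w) = 1/(-71849 - 4726) = 1/(-76575) = -1/76575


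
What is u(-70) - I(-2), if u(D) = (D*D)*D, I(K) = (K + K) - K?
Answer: -342998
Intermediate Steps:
I(K) = K (I(K) = 2*K - K = K)
u(D) = D³ (u(D) = D²*D = D³)
u(-70) - I(-2) = (-70)³ - 1*(-2) = -343000 + 2 = -342998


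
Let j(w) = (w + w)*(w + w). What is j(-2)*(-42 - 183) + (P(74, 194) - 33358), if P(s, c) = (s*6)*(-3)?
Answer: -38290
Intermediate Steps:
j(w) = 4*w**2 (j(w) = (2*w)*(2*w) = 4*w**2)
P(s, c) = -18*s (P(s, c) = (6*s)*(-3) = -18*s)
j(-2)*(-42 - 183) + (P(74, 194) - 33358) = (4*(-2)**2)*(-42 - 183) + (-18*74 - 33358) = (4*4)*(-225) + (-1332 - 33358) = 16*(-225) - 34690 = -3600 - 34690 = -38290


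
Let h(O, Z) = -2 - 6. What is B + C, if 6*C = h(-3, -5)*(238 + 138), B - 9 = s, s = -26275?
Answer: -80302/3 ≈ -26767.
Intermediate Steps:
h(O, Z) = -8
B = -26266 (B = 9 - 26275 = -26266)
C = -1504/3 (C = (-8*(238 + 138))/6 = (-8*376)/6 = (⅙)*(-3008) = -1504/3 ≈ -501.33)
B + C = -26266 - 1504/3 = -80302/3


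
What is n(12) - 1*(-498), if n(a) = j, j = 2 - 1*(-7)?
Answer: 507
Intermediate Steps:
j = 9 (j = 2 + 7 = 9)
n(a) = 9
n(12) - 1*(-498) = 9 - 1*(-498) = 9 + 498 = 507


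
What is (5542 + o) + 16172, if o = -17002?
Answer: 4712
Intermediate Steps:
(5542 + o) + 16172 = (5542 - 17002) + 16172 = -11460 + 16172 = 4712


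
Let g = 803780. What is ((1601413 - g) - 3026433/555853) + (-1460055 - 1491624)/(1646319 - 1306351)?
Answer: 150727819298388301/188972232704 ≈ 7.9762e+5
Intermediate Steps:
((1601413 - g) - 3026433/555853) + (-1460055 - 1491624)/(1646319 - 1306351) = ((1601413 - 1*803780) - 3026433/555853) + (-1460055 - 1491624)/(1646319 - 1306351) = ((1601413 - 803780) - 3026433*1/555853) - 2951679/339968 = (797633 - 3026433/555853) - 2951679*1/339968 = 443363669516/555853 - 2951679/339968 = 150727819298388301/188972232704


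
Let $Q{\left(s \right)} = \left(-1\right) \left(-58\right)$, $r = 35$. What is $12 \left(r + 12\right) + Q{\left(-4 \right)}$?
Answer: $622$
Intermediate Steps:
$Q{\left(s \right)} = 58$
$12 \left(r + 12\right) + Q{\left(-4 \right)} = 12 \left(35 + 12\right) + 58 = 12 \cdot 47 + 58 = 564 + 58 = 622$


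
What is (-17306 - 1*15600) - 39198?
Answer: -72104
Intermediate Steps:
(-17306 - 1*15600) - 39198 = (-17306 - 15600) - 39198 = -32906 - 39198 = -72104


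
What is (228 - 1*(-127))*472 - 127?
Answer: 167433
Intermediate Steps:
(228 - 1*(-127))*472 - 127 = (228 + 127)*472 - 127 = 355*472 - 127 = 167560 - 127 = 167433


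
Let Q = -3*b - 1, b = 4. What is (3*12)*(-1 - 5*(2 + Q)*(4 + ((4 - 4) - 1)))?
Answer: 5904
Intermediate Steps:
Q = -13 (Q = -3*4 - 1 = -12 - 1 = -13)
(3*12)*(-1 - 5*(2 + Q)*(4 + ((4 - 4) - 1))) = (3*12)*(-1 - 5*(2 - 13)*(4 + ((4 - 4) - 1))) = 36*(-1 - (-55)*(4 + (0 - 1))) = 36*(-1 - (-55)*(4 - 1)) = 36*(-1 - (-55)*3) = 36*(-1 - 5*(-33)) = 36*(-1 + 165) = 36*164 = 5904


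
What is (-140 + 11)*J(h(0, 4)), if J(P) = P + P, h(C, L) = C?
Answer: 0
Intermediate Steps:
J(P) = 2*P
(-140 + 11)*J(h(0, 4)) = (-140 + 11)*(2*0) = -129*0 = 0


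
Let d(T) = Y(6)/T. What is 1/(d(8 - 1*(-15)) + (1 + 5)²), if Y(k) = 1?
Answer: 23/829 ≈ 0.027744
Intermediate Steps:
d(T) = 1/T
1/(d(8 - 1*(-15)) + (1 + 5)²) = 1/(1/(8 - 1*(-15)) + (1 + 5)²) = 1/(1/(8 + 15) + 6²) = 1/(1/23 + 36) = 1/(829/23) = 23/829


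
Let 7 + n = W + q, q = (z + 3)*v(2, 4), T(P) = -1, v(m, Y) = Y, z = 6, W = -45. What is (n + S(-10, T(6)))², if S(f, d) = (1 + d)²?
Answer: 256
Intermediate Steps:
q = 36 (q = (6 + 3)*4 = 9*4 = 36)
n = -16 (n = -7 + (-45 + 36) = -7 - 9 = -16)
(n + S(-10, T(6)))² = (-16 + (1 - 1)²)² = (-16 + 0²)² = (-16 + 0)² = (-16)² = 256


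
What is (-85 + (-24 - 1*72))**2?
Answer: 32761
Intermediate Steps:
(-85 + (-24 - 1*72))**2 = (-85 + (-24 - 72))**2 = (-85 - 96)**2 = (-181)**2 = 32761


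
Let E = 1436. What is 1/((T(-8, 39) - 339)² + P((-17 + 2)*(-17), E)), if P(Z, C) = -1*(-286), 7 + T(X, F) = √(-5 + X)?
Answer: I/(692*√13 + 119989*I) ≈ 8.3305e-6 + 1.7322e-7*I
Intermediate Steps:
T(X, F) = -7 + √(-5 + X)
P(Z, C) = 286
1/((T(-8, 39) - 339)² + P((-17 + 2)*(-17), E)) = 1/(((-7 + √(-5 - 8)) - 339)² + 286) = 1/(((-7 + √(-13)) - 339)² + 286) = 1/(((-7 + I*√13) - 339)² + 286) = 1/((-346 + I*√13)² + 286) = 1/(286 + (-346 + I*√13)²)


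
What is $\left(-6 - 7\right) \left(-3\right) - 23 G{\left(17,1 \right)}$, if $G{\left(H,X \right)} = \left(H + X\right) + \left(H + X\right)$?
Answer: $-789$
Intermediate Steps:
$G{\left(H,X \right)} = 2 H + 2 X$
$\left(-6 - 7\right) \left(-3\right) - 23 G{\left(17,1 \right)} = \left(-6 - 7\right) \left(-3\right) - 23 \left(2 \cdot 17 + 2 \cdot 1\right) = \left(-13\right) \left(-3\right) - 23 \left(34 + 2\right) = 39 - 828 = -789$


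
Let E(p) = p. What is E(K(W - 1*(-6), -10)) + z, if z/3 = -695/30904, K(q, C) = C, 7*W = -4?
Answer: -311125/30904 ≈ -10.067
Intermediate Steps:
W = -4/7 (W = (⅐)*(-4) = -4/7 ≈ -0.57143)
z = -2085/30904 (z = 3*(-695/30904) = -2085/30904 ≈ -0.067467)
E(K(W - 1*(-6), -10)) + z = -10 - 2085/30904 = -311125/30904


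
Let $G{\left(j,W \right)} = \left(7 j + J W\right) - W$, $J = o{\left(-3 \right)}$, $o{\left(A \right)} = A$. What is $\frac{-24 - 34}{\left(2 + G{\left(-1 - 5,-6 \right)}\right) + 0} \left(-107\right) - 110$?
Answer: $- \frac{3983}{8} \approx -497.88$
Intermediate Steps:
$J = -3$
$G{\left(j,W \right)} = - 4 W + 7 j$ ($G{\left(j,W \right)} = \left(7 j - 3 W\right) - W = \left(- 3 W + 7 j\right) - W = - 4 W + 7 j$)
$\frac{-24 - 34}{\left(2 + G{\left(-1 - 5,-6 \right)}\right) + 0} \left(-107\right) - 110 = \frac{-24 - 34}{\left(2 + \left(\left(-4\right) \left(-6\right) + 7 \left(-1 - 5\right)\right)\right) + 0} \left(-107\right) - 110 = - \frac{58}{\left(2 + \left(24 + 7 \left(-1 - 5\right)\right)\right) + 0} \left(-107\right) - 110 = - \frac{58}{\left(2 + \left(24 + 7 \left(-6\right)\right)\right) + 0} \left(-107\right) - 110 = - \frac{58}{\left(2 + \left(24 - 42\right)\right) + 0} \left(-107\right) - 110 = - \frac{58}{\left(2 - 18\right) + 0} \left(-107\right) - 110 = - \frac{58}{-16 + 0} \left(-107\right) - 110 = - \frac{58}{-16} \left(-107\right) - 110 = \left(-58\right) \left(- \frac{1}{16}\right) \left(-107\right) - 110 = \frac{29}{8} \left(-107\right) - 110 = - \frac{3103}{8} - 110 = - \frac{3983}{8}$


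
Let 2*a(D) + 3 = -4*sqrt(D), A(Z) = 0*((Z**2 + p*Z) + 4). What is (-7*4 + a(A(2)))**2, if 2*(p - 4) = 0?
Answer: 3481/4 ≈ 870.25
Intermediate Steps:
p = 4 (p = 4 + (1/2)*0 = 4 + 0 = 4)
A(Z) = 0 (A(Z) = 0*((Z**2 + 4*Z) + 4) = 0*(4 + Z**2 + 4*Z) = 0)
a(D) = -3/2 - 2*sqrt(D) (a(D) = -3/2 + (-4*sqrt(D))/2 = -3/2 - 2*sqrt(D))
(-7*4 + a(A(2)))**2 = (-7*4 + (-3/2 - 2*sqrt(0)))**2 = (-28 + (-3/2 - 2*0))**2 = (-28 + (-3/2 + 0))**2 = (-28 - 3/2)**2 = (-59/2)**2 = 3481/4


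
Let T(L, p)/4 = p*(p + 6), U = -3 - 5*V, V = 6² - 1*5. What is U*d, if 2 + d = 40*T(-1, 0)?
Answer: 316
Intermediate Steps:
V = 31 (V = 36 - 5 = 31)
U = -158 (U = -3 - 5*31 = -3 - 155 = -158)
T(L, p) = 4*p*(6 + p) (T(L, p) = 4*(p*(p + 6)) = 4*(p*(6 + p)) = 4*p*(6 + p))
d = -2 (d = -2 + 40*(4*0*(6 + 0)) = -2 + 40*(4*0*6) = -2 + 40*0 = -2 + 0 = -2)
U*d = -158*(-2) = 316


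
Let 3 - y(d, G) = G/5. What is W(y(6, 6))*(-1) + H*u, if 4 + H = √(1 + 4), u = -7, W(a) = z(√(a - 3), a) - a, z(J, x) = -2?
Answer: 159/5 - 7*√5 ≈ 16.148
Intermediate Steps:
y(d, G) = 3 - G/5
W(a) = -2 - a
H = -4 + √5 (H = -4 + √(1 + 4) = -4 + √5 ≈ -1.7639)
W(y(6, 6))*(-1) + H*u = (-2 - (3 - ⅕*6))*(-1) + (-4 + √5)*(-7) = (-2 - (3 - 6/5))*(-1) + (28 - 7*√5) = (-2 - 1*9/5)*(-1) + (28 - 7*√5) = (-2 - 9/5)*(-1) + (28 - 7*√5) = -19/5*(-1) + (28 - 7*√5) = 19/5 + (28 - 7*√5) = 159/5 - 7*√5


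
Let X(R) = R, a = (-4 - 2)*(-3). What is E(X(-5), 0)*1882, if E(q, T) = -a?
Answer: -33876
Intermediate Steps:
a = 18 (a = -6*(-3) = 18)
E(q, T) = -18 (E(q, T) = -1*18 = -18)
E(X(-5), 0)*1882 = -18*1882 = -33876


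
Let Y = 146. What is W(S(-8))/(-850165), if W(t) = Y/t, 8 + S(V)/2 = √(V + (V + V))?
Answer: 73/9351815 + 73*I*√6/37407260 ≈ 7.806e-6 + 4.7802e-6*I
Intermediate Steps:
S(V) = -16 + 2*√3*√V (S(V) = -16 + 2*√(V + (V + V)) = -16 + 2*√(V + 2*V) = -16 + 2*√(3*V) = -16 + 2*(√3*√V) = -16 + 2*√3*√V)
W(t) = 146/t
W(S(-8))/(-850165) = (146/(-16 + 2*√3*√(-8)))/(-850165) = (146/(-16 + 2*√3*(2*I*√2)))*(-1/850165) = (146/(-16 + 4*I*√6))*(-1/850165) = -146/(850165*(-16 + 4*I*√6))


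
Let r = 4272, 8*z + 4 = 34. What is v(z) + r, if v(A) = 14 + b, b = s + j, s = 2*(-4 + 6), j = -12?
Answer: 4278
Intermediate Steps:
z = 15/4 (z = -½ + (⅛)*34 = -½ + 17/4 = 15/4 ≈ 3.7500)
s = 4 (s = 2*2 = 4)
b = -8 (b = 4 - 12 = -8)
v(A) = 6 (v(A) = 14 - 8 = 6)
v(z) + r = 6 + 4272 = 4278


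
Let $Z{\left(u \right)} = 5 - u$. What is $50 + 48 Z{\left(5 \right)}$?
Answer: $50$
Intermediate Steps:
$50 + 48 Z{\left(5 \right)} = 50 + 48 \left(5 - 5\right) = 50 + 48 \cdot 0 = 50 + 0 = 50$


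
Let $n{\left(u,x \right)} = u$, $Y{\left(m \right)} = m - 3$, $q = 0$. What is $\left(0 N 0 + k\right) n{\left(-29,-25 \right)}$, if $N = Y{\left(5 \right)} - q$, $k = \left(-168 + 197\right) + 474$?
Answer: $-14587$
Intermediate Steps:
$Y{\left(m \right)} = -3 + m$
$k = 503$ ($k = 29 + 474 = 503$)
$N = 2$ ($N = \left(-3 + 5\right) - 0 = 2 + 0 = 2$)
$\left(0 N 0 + k\right) n{\left(-29,-25 \right)} = \left(0 \cdot 2 \cdot 0 + 503\right) \left(-29\right) = \left(0 \cdot 0 + 503\right) \left(-29\right) = \left(0 + 503\right) \left(-29\right) = 503 \left(-29\right) = -14587$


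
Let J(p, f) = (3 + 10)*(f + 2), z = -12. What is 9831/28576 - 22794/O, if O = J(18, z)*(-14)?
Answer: -158367231/13002080 ≈ -12.180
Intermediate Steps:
J(p, f) = 26 + 13*f (J(p, f) = 13*(2 + f) = 26 + 13*f)
O = 1820 (O = (26 + 13*(-12))*(-14) = (26 - 156)*(-14) = -130*(-14) = 1820)
9831/28576 - 22794/O = 9831/28576 - 22794/1820 = 9831*(1/28576) - 22794*1/1820 = 9831/28576 - 11397/910 = -158367231/13002080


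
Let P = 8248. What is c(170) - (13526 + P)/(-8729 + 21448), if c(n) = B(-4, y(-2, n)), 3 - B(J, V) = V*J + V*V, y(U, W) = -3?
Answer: -250716/12719 ≈ -19.712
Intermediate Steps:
B(J, V) = 3 - V**2 - J*V (B(J, V) = 3 - (V*J + V*V) = 3 - (J*V + V**2) = 3 - (V**2 + J*V) = 3 + (-V**2 - J*V) = 3 - V**2 - J*V)
c(n) = -18 (c(n) = 3 - 1*(-3)**2 - 1*(-4)*(-3) = 3 - 1*9 - 12 = 3 - 9 - 12 = -18)
c(170) - (13526 + P)/(-8729 + 21448) = -18 - (13526 + 8248)/(-8729 + 21448) = -18 - 21774/12719 = -250716/12719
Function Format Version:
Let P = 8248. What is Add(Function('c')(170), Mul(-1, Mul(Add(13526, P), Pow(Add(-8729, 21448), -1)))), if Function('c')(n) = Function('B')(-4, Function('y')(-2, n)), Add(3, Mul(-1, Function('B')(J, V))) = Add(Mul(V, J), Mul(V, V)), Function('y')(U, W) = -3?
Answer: Rational(-250716, 12719) ≈ -19.712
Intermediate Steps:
Function('B')(J, V) = Add(3, Mul(-1, Pow(V, 2)), Mul(-1, J, V)) (Function('B')(J, V) = Add(3, Mul(-1, Add(Mul(V, J), Mul(V, V)))) = Add(3, Mul(-1, Add(Mul(J, V), Pow(V, 2)))) = Add(3, Mul(-1, Add(Pow(V, 2), Mul(J, V)))) = Add(3, Add(Mul(-1, Pow(V, 2)), Mul(-1, J, V))) = Add(3, Mul(-1, Pow(V, 2)), Mul(-1, J, V)))
Function('c')(n) = -18 (Function('c')(n) = Add(3, Mul(-1, Pow(-3, 2)), Mul(-1, -4, -3)) = Add(3, Mul(-1, 9), -12) = Add(3, -9, -12) = -18)
Add(Function('c')(170), Mul(-1, Mul(Add(13526, P), Pow(Add(-8729, 21448), -1)))) = Add(-18, Mul(-1, Mul(Add(13526, 8248), Pow(Add(-8729, 21448), -1)))) = Add(-18, Mul(-1, Mul(21774, Pow(12719, -1)))) = Add(-18, Mul(-1, Mul(21774, Rational(1, 12719)))) = Add(-18, Mul(-1, Rational(21774, 12719))) = Add(-18, Rational(-21774, 12719)) = Rational(-250716, 12719)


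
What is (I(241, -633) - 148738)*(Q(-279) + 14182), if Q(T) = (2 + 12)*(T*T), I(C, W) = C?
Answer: -163934154132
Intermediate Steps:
Q(T) = 14*T²
(I(241, -633) - 148738)*(Q(-279) + 14182) = (241 - 148738)*(14*(-279)² + 14182) = -148497*(14*77841 + 14182) = -148497*(1089774 + 14182) = -148497*1103956 = -163934154132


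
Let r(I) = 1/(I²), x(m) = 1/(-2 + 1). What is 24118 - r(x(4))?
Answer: 24117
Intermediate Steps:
x(m) = -1 (x(m) = 1/(-1) = -1)
r(I) = I⁻²
24118 - r(x(4)) = 24118 - 1/(-1)² = 24118 - 1*1 = 24118 - 1 = 24117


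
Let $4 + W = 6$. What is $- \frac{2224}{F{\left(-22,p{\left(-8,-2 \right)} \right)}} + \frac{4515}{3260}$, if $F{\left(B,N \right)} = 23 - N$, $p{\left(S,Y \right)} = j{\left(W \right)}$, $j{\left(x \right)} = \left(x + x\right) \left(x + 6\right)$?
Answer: $\frac{1458175}{5868} \approx 248.5$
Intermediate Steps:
$W = 2$ ($W = -4 + 6 = 2$)
$j{\left(x \right)} = 2 x \left(6 + x\right)$
$p{\left(S,Y \right)} = 32$ ($p{\left(S,Y \right)} = 2 \cdot 2 \left(6 + 2\right) = 2 \cdot 2 \cdot 8 = 32$)
$- \frac{2224}{F{\left(-22,p{\left(-8,-2 \right)} \right)}} + \frac{4515}{3260} = - \frac{2224}{23 - 32} + \frac{4515}{3260} = - \frac{2224}{23 - 32} + 4515 \cdot \frac{1}{3260} = - \frac{2224}{-9} + \frac{903}{652} = \left(-2224\right) \left(- \frac{1}{9}\right) + \frac{903}{652} = \frac{2224}{9} + \frac{903}{652} = \frac{1458175}{5868}$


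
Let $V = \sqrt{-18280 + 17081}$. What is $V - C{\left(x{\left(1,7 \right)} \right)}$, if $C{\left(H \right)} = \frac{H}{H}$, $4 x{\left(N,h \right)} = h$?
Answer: $-1 + i \sqrt{1199} \approx -1.0 + 34.627 i$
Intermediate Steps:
$x{\left(N,h \right)} = \frac{h}{4}$
$C{\left(H \right)} = 1$
$V = i \sqrt{1199}$ ($V = \sqrt{-1199} = i \sqrt{1199} \approx 34.627 i$)
$V - C{\left(x{\left(1,7 \right)} \right)} = i \sqrt{1199} - 1 = -1 + i \sqrt{1199}$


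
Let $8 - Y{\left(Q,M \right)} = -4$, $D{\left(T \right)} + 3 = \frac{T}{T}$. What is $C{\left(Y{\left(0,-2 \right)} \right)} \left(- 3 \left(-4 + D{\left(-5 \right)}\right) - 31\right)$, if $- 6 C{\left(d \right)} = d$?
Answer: $26$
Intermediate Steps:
$D{\left(T \right)} = -2$ ($D{\left(T \right)} = -3 + \frac{T}{T} = -3 + 1 = -2$)
$Y{\left(Q,M \right)} = 12$ ($Y{\left(Q,M \right)} = 8 - -4 = 8 + 4 = 12$)
$C{\left(d \right)} = - \frac{d}{6}$
$C{\left(Y{\left(0,-2 \right)} \right)} \left(- 3 \left(-4 + D{\left(-5 \right)}\right) - 31\right) = \left(- \frac{1}{6}\right) 12 \left(- 3 \left(-4 - 2\right) - 31\right) = - 2 \left(\left(-3\right) \left(-6\right) - 31\right) = - 2 \left(18 - 31\right) = \left(-2\right) \left(-13\right) = 26$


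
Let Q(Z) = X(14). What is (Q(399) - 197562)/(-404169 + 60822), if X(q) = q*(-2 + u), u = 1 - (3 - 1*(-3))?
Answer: 197660/343347 ≈ 0.57569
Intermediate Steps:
u = -5 (u = 1 - (3 + 3) = 1 - 1*6 = 1 - 6 = -5)
X(q) = -7*q (X(q) = q*(-2 - 5) = q*(-7) = -7*q)
Q(Z) = -98 (Q(Z) = -7*14 = -98)
(Q(399) - 197562)/(-404169 + 60822) = (-98 - 197562)/(-404169 + 60822) = -197660/(-343347) = -197660*(-1/343347) = 197660/343347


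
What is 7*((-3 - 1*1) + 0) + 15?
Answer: -13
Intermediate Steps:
7*((-3 - 1*1) + 0) + 15 = 7*((-3 - 1) + 0) + 15 = 7*(-4 + 0) + 15 = 7*(-4) + 15 = -28 + 15 = -13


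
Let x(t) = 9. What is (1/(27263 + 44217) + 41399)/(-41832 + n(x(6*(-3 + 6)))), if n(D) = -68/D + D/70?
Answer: -186429632823/188412981172 ≈ -0.98947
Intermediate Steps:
n(D) = -68/D + D/70 (n(D) = -68/D + D*(1/70) = -68/D + D/70)
(1/(27263 + 44217) + 41399)/(-41832 + n(x(6*(-3 + 6)))) = (1/(27263 + 44217) + 41399)/(-41832 + (-68/9 + (1/70)*9)) = (1/71480 + 41399)/(-41832 + (-68*⅑ + 9/70)) = (1/71480 + 41399)/(-41832 + (-68/9 + 9/70)) = 2959200521/(71480*(-41832 - 4679/630)) = 2959200521/(71480*(-26358839/630)) = (2959200521/71480)*(-630/26358839) = -186429632823/188412981172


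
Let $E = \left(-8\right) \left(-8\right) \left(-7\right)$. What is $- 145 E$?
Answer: $64960$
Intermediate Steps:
$E = -448$ ($E = 64 \left(-7\right) = -448$)
$- 145 E = \left(-145\right) \left(-448\right) = 64960$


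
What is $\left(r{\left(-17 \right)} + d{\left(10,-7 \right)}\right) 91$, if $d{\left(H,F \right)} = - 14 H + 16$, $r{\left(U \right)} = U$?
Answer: $-12831$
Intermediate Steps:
$d{\left(H,F \right)} = 16 - 14 H$
$\left(r{\left(-17 \right)} + d{\left(10,-7 \right)}\right) 91 = \left(-17 + \left(16 - 140\right)\right) 91 = \left(-17 - 124\right) 91 = \left(-141\right) 91 = -12831$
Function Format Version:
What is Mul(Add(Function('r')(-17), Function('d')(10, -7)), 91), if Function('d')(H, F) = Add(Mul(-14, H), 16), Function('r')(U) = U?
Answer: -12831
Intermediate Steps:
Function('d')(H, F) = Add(16, Mul(-14, H))
Mul(Add(Function('r')(-17), Function('d')(10, -7)), 91) = Mul(Add(-17, Add(16, Mul(-14, 10))), 91) = Mul(Add(-17, Add(16, -140)), 91) = Mul(Add(-17, -124), 91) = Mul(-141, 91) = -12831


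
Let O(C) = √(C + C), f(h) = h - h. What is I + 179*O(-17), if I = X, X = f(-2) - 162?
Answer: -162 + 179*I*√34 ≈ -162.0 + 1043.7*I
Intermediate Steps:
f(h) = 0
O(C) = √2*√C (O(C) = √(2*C) = √2*√C)
X = -162 (X = 0 - 162 = -162)
I = -162
I + 179*O(-17) = -162 + 179*(√2*√(-17)) = -162 + 179*(√2*(I*√17)) = -162 + 179*(I*√34) = -162 + 179*I*√34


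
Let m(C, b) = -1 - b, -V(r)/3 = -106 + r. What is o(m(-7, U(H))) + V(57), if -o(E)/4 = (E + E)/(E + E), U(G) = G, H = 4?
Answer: 143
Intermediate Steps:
V(r) = 318 - 3*r (V(r) = -3*(-106 + r) = 318 - 3*r)
o(E) = -4 (o(E) = -4*(E + E)/(E + E) = -4*2*E/(2*E) = -4*2*E*1/(2*E) = -4*1 = -4)
o(m(-7, U(H))) + V(57) = -4 + (318 - 3*57) = -4 + (318 - 171) = -4 + 147 = 143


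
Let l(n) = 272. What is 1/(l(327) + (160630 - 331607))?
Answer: -1/170705 ≈ -5.8581e-6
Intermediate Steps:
1/(l(327) + (160630 - 331607)) = 1/(272 + (160630 - 331607)) = 1/(272 - 170977) = 1/(-170705) = -1/170705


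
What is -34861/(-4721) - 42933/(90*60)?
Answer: -4812431/8497800 ≈ -0.56631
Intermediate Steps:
-34861/(-4721) - 42933/(90*60) = -34861*(-1/4721) - 42933/5400 = 34861/4721 - 42933*1/5400 = 34861/4721 - 14311/1800 = -4812431/8497800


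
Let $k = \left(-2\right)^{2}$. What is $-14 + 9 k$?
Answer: $22$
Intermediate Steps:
$k = 4$
$-14 + 9 k = -14 + 9 \cdot 4 = -14 + 36 = 22$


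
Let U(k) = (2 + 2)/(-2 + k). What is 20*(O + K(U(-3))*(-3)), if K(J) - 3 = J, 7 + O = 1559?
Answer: 30908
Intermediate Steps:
U(k) = 4/(-2 + k)
O = 1552 (O = -7 + 1559 = 1552)
K(J) = 3 + J
20*(O + K(U(-3))*(-3)) = 20*(1552 + (3 + 4/(-2 - 3))*(-3)) = 20*(1552 + (3 + 4/(-5))*(-3)) = 20*(1552 + (3 + 4*(-⅕))*(-3)) = 20*(1552 + (3 - ⅘)*(-3)) = 20*(1552 + (11/5)*(-3)) = 20*(1552 - 33/5) = 20*(7727/5) = 30908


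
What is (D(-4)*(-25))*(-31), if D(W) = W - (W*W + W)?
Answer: -12400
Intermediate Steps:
D(W) = -W² (D(W) = W - (W² + W) = W - (W + W²) = W + (-W - W²) = -W²)
(D(-4)*(-25))*(-31) = (-1*(-4)²*(-25))*(-31) = (-1*16*(-25))*(-31) = -16*(-25)*(-31) = 400*(-31) = -12400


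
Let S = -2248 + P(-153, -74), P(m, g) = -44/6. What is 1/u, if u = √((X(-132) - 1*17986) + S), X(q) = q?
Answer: -I*√2865/7640 ≈ -0.007006*I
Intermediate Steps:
P(m, g) = -22/3 (P(m, g) = -44*⅙ = -22/3)
S = -6766/3 (S = -2248 - 22/3 = -6766/3 ≈ -2255.3)
u = 8*I*√2865/3 (u = √((-132 - 1*17986) - 6766/3) = √((-132 - 17986) - 6766/3) = √(-18118 - 6766/3) = √(-61120/3) = 8*I*√2865/3 ≈ 142.74*I)
1/u = 1/(8*I*√2865/3) = -I*√2865/7640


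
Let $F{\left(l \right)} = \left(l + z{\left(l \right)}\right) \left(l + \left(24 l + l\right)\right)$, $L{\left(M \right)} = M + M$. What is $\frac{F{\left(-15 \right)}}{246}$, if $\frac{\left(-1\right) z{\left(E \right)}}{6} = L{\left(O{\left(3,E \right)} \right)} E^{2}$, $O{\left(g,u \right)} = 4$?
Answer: $\frac{702975}{41} \approx 17146.0$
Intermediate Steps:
$L{\left(M \right)} = 2 M$
$z{\left(E \right)} = - 48 E^{2}$ ($z{\left(E \right)} = - 6 \cdot 2 \cdot 4 E^{2} = - 6 \cdot 8 E^{2} = - 48 E^{2}$)
$F{\left(l \right)} = 26 l \left(l - 48 l^{2}\right)$ ($F{\left(l \right)} = \left(l - 48 l^{2}\right) \left(l + \left(24 l + l\right)\right) = \left(l - 48 l^{2}\right) \left(l + 25 l\right) = \left(l - 48 l^{2}\right) 26 l = 26 l \left(l - 48 l^{2}\right)$)
$\frac{F{\left(-15 \right)}}{246} = \frac{\left(-15\right)^{2} \left(26 - -18720\right)}{246} = 225 \left(26 + 18720\right) \frac{1}{246} = 225 \cdot 18746 \cdot \frac{1}{246} = 4217850 \cdot \frac{1}{246} = \frac{702975}{41}$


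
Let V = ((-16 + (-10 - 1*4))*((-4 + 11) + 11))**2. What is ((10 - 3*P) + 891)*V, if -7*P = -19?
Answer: 1822500000/7 ≈ 2.6036e+8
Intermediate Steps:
P = 19/7 (P = -1/7*(-19) = 19/7 ≈ 2.7143)
V = 291600 (V = ((-16 + (-10 - 4))*(7 + 11))**2 = ((-16 - 14)*18)**2 = (-30*18)**2 = (-540)**2 = 291600)
((10 - 3*P) + 891)*V = ((10 - 3*19/7) + 891)*291600 = ((10 - 57/7) + 891)*291600 = (13/7 + 891)*291600 = (6250/7)*291600 = 1822500000/7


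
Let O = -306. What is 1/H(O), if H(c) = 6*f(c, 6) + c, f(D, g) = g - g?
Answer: -1/306 ≈ -0.0032680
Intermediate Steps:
f(D, g) = 0
H(c) = c (H(c) = 6*0 + c = 0 + c = c)
1/H(O) = 1/(-306) = -1/306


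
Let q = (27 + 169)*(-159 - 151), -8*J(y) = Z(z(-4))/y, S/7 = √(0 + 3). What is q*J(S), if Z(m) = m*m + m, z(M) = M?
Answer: 4340*√3 ≈ 7517.1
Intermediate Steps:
Z(m) = m + m² (Z(m) = m² + m = m + m²)
S = 7*√3 (S = 7*√(0 + 3) = 7*√3 ≈ 12.124)
J(y) = -3/(2*y) (J(y) = -(-4*(1 - 4))/(8*y) = -(-4*(-3))/(8*y) = -3/(2*y))
q = -60760 (q = 196*(-310) = -60760)
q*J(S) = -(-91140)/(7*√3) = -(-91140)*√3/21 = -(-4340)*√3 = 4340*√3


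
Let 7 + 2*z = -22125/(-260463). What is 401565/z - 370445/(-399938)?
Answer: -1161953096546300/10004649039 ≈ -1.1614e+5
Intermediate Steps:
z = -300186/86821 (z = -7/2 + (-22125/(-260463))/2 = -7/2 + (-22125*(-1/260463))/2 = -7/2 + (1/2)*(7375/86821) = -7/2 + 7375/173642 = -300186/86821 ≈ -3.4575)
401565/z - 370445/(-399938) = 401565/(-300186/86821) - 370445/(-399938) = 401565*(-86821/300186) - 370445*(-1/399938) = -11621424955/100062 + 370445/399938 = -1161953096546300/10004649039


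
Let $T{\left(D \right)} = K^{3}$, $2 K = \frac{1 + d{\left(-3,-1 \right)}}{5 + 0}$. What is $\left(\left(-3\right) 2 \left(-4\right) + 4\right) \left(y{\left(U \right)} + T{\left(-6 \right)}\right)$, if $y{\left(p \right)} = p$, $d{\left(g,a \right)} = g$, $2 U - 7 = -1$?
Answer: $\frac{10472}{125} \approx 83.776$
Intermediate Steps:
$U = 3$ ($U = \frac{7}{2} + \frac{1}{2} \left(-1\right) = \frac{7}{2} - \frac{1}{2} = 3$)
$K = - \frac{1}{5}$ ($K = \frac{\left(1 - 3\right) \frac{1}{5 + 0}}{2} = \frac{\left(-2\right) \frac{1}{5}}{2} = \frac{1}{2} \left(- \frac{2}{5}\right) = - \frac{1}{5} \approx -0.2$)
$T{\left(D \right)} = - \frac{1}{125}$ ($T{\left(D \right)} = \left(- \frac{1}{5}\right)^{3} = - \frac{1}{125}$)
$\left(\left(-3\right) 2 \left(-4\right) + 4\right) \left(y{\left(U \right)} + T{\left(-6 \right)}\right) = \left(\left(-3\right) 2 \left(-4\right) + 4\right) \left(3 - \frac{1}{125}\right) = \left(\left(-6\right) \left(-4\right) + 4\right) \frac{374}{125} = \left(24 + 4\right) \frac{374}{125} = 28 \cdot \frac{374}{125} = \frac{10472}{125}$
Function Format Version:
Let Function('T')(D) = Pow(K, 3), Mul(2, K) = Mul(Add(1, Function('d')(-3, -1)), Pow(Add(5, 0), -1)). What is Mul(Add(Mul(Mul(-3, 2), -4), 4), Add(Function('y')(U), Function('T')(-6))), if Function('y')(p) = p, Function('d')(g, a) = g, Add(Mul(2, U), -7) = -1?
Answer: Rational(10472, 125) ≈ 83.776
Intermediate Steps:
U = 3 (U = Add(Rational(7, 2), Mul(Rational(1, 2), -1)) = Add(Rational(7, 2), Rational(-1, 2)) = 3)
K = Rational(-1, 5) (K = Mul(Rational(1, 2), Mul(Add(1, -3), Pow(Add(5, 0), -1))) = Mul(Rational(1, 2), Mul(-2, Pow(5, -1))) = Mul(Rational(1, 2), Mul(-2, Rational(1, 5))) = Mul(Rational(1, 2), Rational(-2, 5)) = Rational(-1, 5) ≈ -0.20000)
Function('T')(D) = Rational(-1, 125) (Function('T')(D) = Pow(Rational(-1, 5), 3) = Rational(-1, 125))
Mul(Add(Mul(Mul(-3, 2), -4), 4), Add(Function('y')(U), Function('T')(-6))) = Mul(Add(Mul(Mul(-3, 2), -4), 4), Add(3, Rational(-1, 125))) = Mul(Add(Mul(-6, -4), 4), Rational(374, 125)) = Mul(Add(24, 4), Rational(374, 125)) = Mul(28, Rational(374, 125)) = Rational(10472, 125)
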